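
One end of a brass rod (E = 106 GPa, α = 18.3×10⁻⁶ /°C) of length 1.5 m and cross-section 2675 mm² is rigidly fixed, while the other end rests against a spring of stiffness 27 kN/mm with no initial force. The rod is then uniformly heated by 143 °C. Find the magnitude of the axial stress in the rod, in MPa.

σ ≈ 34.7 MPa (compressive)

If the spring were absent the rod would lengthen by αΔT L = 18.3×10⁻⁶ × 143 × 1500 = 3.925 mm.
Let P be the compressive force at the spring. The rod shortens elastically by PL/(AE) and the spring compresses by P/k; together these equal δ_free.
So P = δ_free / [L/(AE) + 1/k] = 3.925 / [ 1500/(2675×106×10³) + 1/(27×10³) ].
P = 3.925 / 4.233×10⁻⁵ = 92740 N.
σ = P/A = 92740/2675 = 34.67 MPa.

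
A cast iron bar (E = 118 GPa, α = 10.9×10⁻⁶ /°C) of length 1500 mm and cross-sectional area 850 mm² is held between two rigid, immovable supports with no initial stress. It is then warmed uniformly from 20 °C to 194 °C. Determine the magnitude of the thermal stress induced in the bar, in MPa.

σ ≈ 224 MPa (compressive)

The supports are rigid, so the total axial strain is zero. The restrained thermal strain is ε = αΔT = 10.9×10⁻⁶ × 174 = 1896.6×10⁻⁶.
The stress required to suppress this strain is σ = Eε = 118×10³ × 1896.6×10⁻⁶ = 223.8 MPa, compressive since the bar is trying to expand.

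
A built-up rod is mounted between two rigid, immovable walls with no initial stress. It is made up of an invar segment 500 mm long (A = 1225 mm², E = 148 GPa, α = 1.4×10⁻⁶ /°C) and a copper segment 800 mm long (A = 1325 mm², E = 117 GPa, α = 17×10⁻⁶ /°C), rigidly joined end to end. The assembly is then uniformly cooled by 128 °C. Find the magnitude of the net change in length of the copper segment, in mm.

|ΔL| ≈ 0.548 mm

Free thermal contraction of the whole bar: Σ αᵢΔT Lᵢ = 1.4×10⁻⁶×128×500 + 17×10⁻⁶×128×800 = 1.83 mm.
The walls prevent any net length change, so an axial force P (same in every segment) develops. Compatibility: P · Σ Lᵢ/(AᵢEᵢ) = δ_free.
The series flexibility is Σ Lᵢ/(AᵢEᵢ) = 500/(1225×148×10³) + 800/(1325×117×10³) = 7.918×10⁻⁶ mm/N.
So P = 1.83 / 7.918×10⁻⁶ = 231.2 kN, tensile.
For the copper segment, free thermal change = 17×10⁻⁶×128×800 = 1.741 mm and elastic change from P = 231200×800/(1325×117×10³) = 1.193 mm; these oppose, so the net change is 0.548 mm (segment shortens).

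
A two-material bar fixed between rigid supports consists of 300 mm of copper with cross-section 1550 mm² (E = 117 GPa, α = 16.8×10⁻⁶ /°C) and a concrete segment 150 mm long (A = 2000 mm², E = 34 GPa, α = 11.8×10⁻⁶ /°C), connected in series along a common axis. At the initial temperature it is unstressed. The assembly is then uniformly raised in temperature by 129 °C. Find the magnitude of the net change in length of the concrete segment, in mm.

|ΔL| ≈ 0.274 mm

Free thermal expansion of the whole bar: Σ αᵢΔT Lᵢ = 16.8×10⁻⁶×129×300 + 11.8×10⁻⁶×129×150 = 0.8785 mm.
The rigid supports impose zero overall length change; the single axial force P common to all segments must satisfy P Σ Lᵢ/(AᵢEᵢ) = δ_free.
Σ Lᵢ/(AᵢEᵢ) = 300/(1550×117×10³) + 150/(2000×34×10³) = 3.86×10⁻⁶ mm/N.
P = 0.8785 / 3.86×10⁻⁶ = 227600 N = 227.6 kN, compressive.
For the concrete segment, free thermal change = 11.8×10⁻⁶×129×150 = 0.2283 mm and elastic change from P = 227600×150/(2000×34×10³) = 0.502 mm; these oppose, so the net change is 0.274 mm (segment shortens).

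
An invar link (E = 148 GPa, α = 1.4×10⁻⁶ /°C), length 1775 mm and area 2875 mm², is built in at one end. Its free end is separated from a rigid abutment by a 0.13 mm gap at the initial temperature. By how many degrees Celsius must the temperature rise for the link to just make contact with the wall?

ΔT ≈ 52.3 °C

Contact occurs when the free expansion equals the gap: αΔT L = 0.13 mm.
ΔT = 0.13 / (1.4×10⁻⁶ × 1775) = 52.31 °C.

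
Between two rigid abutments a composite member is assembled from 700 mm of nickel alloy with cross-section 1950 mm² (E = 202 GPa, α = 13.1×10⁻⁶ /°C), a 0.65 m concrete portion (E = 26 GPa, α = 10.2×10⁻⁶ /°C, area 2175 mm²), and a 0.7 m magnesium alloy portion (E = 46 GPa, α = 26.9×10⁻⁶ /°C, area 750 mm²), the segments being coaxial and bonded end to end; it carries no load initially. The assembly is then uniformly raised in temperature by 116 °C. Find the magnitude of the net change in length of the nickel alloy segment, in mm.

If the supports were absent, the total length change would be Σ αᵢΔT Lᵢ = 13.1×10⁻⁶×116×700 + 10.2×10⁻⁶×116×650 + 26.9×10⁻⁶×116×700 = 4.017 mm.
The walls prevent any net length change, so an axial force P (same in every segment) develops. Compatibility: P · Σ Lᵢ/(AᵢEᵢ) = δ_free.
The series flexibility is Σ Lᵢ/(AᵢEᵢ) = 700/(1950×202×10³) + 650/(2175×26×10³) + 700/(750×46×10³) = 3.356×10⁻⁵ mm/N.
Hence P = δ_free / Σ(L/AE) = 4.017/3.356×10⁻⁵ = 119.7 kN (compressive).
For the nickel alloy segment, free thermal change = 13.1×10⁻⁶×116×700 = 1.064 mm and elastic change from P = 119700×700/(1950×202×10³) = 0.2127 mm; these oppose, so the net change is 0.851 mm (segment lengthens).

|ΔL| ≈ 0.851 mm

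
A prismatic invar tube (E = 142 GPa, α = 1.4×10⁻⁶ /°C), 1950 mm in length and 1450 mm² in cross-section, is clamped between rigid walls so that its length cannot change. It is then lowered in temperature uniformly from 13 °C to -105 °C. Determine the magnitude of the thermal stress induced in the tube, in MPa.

σ ≈ 23.5 MPa (tensile)

With length fixed, the mechanical strain must cancel the thermal strain αΔT = 1.4×10⁻⁶ × 118 = 165.2×10⁻⁶.
The stress required to suppress this strain is σ = Eε = 142×10³ × 165.2×10⁻⁶ = 23.46 MPa, tensile since the tube is trying to contract.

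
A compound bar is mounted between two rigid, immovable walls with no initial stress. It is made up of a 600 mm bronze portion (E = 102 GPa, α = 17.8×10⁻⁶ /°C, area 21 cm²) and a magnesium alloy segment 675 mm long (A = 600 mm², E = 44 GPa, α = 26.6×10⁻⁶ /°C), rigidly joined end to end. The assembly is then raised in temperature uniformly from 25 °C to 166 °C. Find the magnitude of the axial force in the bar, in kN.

P ≈ 142 kN (compressive)

If the supports were absent, the total length change would be Σ αᵢΔT Lᵢ = 17.8×10⁻⁶×141×600 + 26.6×10⁻⁶×141×675 = 4.038 mm.
The rigid supports impose zero overall length change; the single axial force P common to all segments must satisfy P Σ Lᵢ/(AᵢEᵢ) = δ_free.
The series flexibility is Σ Lᵢ/(AᵢEᵢ) = 600/(2100×102×10³) + 675/(600×44×10³) = 2.837×10⁻⁵ mm/N.
Hence P = δ_free / Σ(L/AE) = 4.038/2.837×10⁻⁵ = 142.3 kN (compressive).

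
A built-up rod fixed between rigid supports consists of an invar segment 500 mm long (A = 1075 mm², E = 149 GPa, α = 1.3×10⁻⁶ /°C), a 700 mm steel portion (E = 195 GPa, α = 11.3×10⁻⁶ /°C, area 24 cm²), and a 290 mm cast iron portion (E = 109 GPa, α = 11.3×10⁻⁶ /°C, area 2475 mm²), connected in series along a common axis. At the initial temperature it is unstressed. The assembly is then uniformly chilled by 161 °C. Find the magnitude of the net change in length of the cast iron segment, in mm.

With the walls removed the bar would change length by δ_free = Σ αᵢΔT Lᵢ = 1.3×10⁻⁶×161×500 + 11.3×10⁻⁶×161×700 + 11.3×10⁻⁶×161×290 = 1.906 mm.
Since the ends are fixed, an axial force P builds up, equal in every segment, with P · Σ Lᵢ/(AᵢEᵢ) = δ_free.
The series flexibility is Σ Lᵢ/(AᵢEᵢ) = 500/(1075×149×10³) + 700/(2400×195×10³) + 290/(2475×109×10³) = 5.692×10⁻⁶ mm/N.
So P = 1.906 / 5.692×10⁻⁶ = 334.8 kN, tensile.
For the cast iron segment, free thermal change = 11.3×10⁻⁶×161×290 = 0.5276 mm and elastic change from P = 334800×290/(2475×109×10³) = 0.3599 mm; these oppose, so the net change is 0.168 mm (segment shortens).

|ΔL| ≈ 0.168 mm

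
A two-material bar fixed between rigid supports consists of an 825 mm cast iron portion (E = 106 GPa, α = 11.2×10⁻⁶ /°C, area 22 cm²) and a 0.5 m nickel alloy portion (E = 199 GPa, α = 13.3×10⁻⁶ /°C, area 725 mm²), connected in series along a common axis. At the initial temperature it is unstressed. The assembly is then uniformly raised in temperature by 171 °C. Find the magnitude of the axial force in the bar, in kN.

P ≈ 388 kN (compressive)

Free thermal expansion of the whole bar: Σ αᵢΔT Lᵢ = 11.2×10⁻⁶×171×825 + 13.3×10⁻⁶×171×500 = 2.717 mm.
The rigid supports impose zero overall length change; the single axial force P common to all segments must satisfy P Σ Lᵢ/(AᵢEᵢ) = δ_free.
Σ Lᵢ/(AᵢEᵢ) = 825/(2200×106×10³) + 500/(725×199×10³) = 7.003×10⁻⁶ mm/N.
Hence P = δ_free / Σ(L/AE) = 2.717/7.003×10⁻⁶ = 388 kN (compressive).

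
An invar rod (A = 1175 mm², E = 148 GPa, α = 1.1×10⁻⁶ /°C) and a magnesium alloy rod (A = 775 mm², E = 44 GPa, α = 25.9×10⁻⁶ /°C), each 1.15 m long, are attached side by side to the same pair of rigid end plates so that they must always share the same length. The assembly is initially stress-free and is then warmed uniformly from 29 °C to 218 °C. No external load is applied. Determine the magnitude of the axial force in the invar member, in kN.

P ≈ 134 kN (tensile in the invar)

Equilibrium of a rigid end plate with no external load gives equal and opposite internal forces ±P in the two members. Since α_{magnesium alloy} > α_{invar}, heating drives the magnesium alloy into compression and the invar into tension.
Equating the net (thermal + elastic) strains gives |α₁ − α₂|·ΔT = P·[1/(A₁E₁) + 1/(A₂E₂)].
|α₁ − α₂|·ΔT = 24.8×10⁻⁶ × 189 = 0.004687.
1/(A₁E₁) + 1/(A₂E₂) = 1/(1175×148×10³) + 1/(775×44×10³) = 3.508×10⁻⁸ N⁻¹.
P = 0.004687 / 3.508×10⁻⁸ = 133600 N = 133.6 kN.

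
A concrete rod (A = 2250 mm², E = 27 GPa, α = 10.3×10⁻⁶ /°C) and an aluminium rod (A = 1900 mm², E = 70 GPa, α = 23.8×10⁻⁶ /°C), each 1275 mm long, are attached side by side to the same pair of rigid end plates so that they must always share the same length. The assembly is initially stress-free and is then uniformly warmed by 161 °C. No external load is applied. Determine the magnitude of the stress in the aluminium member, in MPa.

The aluminium has the larger α, so on heating it would change length more than the concrete if both were free. The rigid plates force a common final length, so the aluminium is put into compression and the concrete into tension, with equal and opposite forces P (no external load).
Compatibility of the two members (thermal + elastic change equal): (α₁ − α₂)ΔT = P·[1/(A₁E₁) + 1/(A₂E₂)].
|α₁ − α₂|·ΔT = 13.5×10⁻⁶ × 161 = 0.002174.
1/(A₁E₁) + 1/(A₂E₂) = 1/(2250×27×10³) + 1/(1900×70×10³) = 2.398×10⁻⁸ N⁻¹.
P = 0.002174 / 2.398×10⁻⁸ = 90640 N = 90.64 kN.
σ_{aluminium} = P/A₂ = 90640/1900 = 47.7 MPa, compressive.

σ ≈ 47.7 MPa (compressive)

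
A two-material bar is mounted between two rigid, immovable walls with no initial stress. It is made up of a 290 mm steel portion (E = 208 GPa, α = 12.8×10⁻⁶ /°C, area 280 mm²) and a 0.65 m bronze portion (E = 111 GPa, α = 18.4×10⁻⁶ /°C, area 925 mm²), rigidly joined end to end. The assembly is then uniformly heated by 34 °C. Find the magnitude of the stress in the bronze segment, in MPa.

Free thermal expansion of the whole bar: Σ αᵢΔT Lᵢ = 12.8×10⁻⁶×34×290 + 18.4×10⁻⁶×34×650 = 0.5328 mm.
The walls prevent any net length change, so an axial force P (same in every segment) develops. Compatibility: P · Σ Lᵢ/(AᵢEᵢ) = δ_free.
The series flexibility is Σ Lᵢ/(AᵢEᵢ) = 290/(280×208×10³) + 650/(925×111×10³) = 1.131×10⁻⁵ mm/N.
P = 0.5328 / 1.131×10⁻⁵ = 47110 N = 47.11 kN, compressive.
σ_{bronze} = P / A = 47110 / 925 = 50.93 MPa.

σ ≈ 50.9 MPa (compressive)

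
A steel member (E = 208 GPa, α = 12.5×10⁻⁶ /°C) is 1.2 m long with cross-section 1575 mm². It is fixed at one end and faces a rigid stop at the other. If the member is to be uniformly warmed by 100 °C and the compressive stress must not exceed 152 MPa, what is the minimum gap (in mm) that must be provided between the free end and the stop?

g ≈ 0.623 mm

Free expansion if unrestrained: δ_free = αΔT L = 12.5×10⁻⁶ × 100 × 1200 = 1.5 mm.
A stress of 152 MPa corresponds to the wall pushing the member back by σL/E = 152×1200/(208×10³) = 0.8769 mm.
The gap must absorb the remainder: g_min = 1.5 − 0.8769 = 0.6231 mm.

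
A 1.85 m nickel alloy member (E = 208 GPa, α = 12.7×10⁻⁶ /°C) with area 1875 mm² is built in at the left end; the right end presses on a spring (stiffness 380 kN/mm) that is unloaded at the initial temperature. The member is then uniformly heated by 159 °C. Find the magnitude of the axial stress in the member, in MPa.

σ ≈ 270 MPa (compressive)

The unrestrained thermal change is αΔT L = 12.7×10⁻⁶ × 159 × 1850 = 3.736 mm.
Let P be the compressive force at the spring. The member shortens elastically by PL/(AE) and the spring compresses by P/k; together these equal δ_free.
P [ L/(AE) + 1/k ] = δ_free → P [ 1850/(1875×208×10³) + 1/(380×10³) ] = 3.736.
P = 3.736 / 7.375×10⁻⁶ = 506500 N.
σ = P/A = 506500/1875 = 270.1 MPa.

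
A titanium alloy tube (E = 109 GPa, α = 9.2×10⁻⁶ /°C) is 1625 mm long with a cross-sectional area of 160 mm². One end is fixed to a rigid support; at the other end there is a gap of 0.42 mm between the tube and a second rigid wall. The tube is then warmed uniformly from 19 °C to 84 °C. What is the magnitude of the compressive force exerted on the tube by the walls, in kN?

If the wall were absent the tube would grow by αΔT L = 9.2×10⁻⁶ × 65 × 1625 = 0.9717 mm.
This exceeds the 0.42 mm gap, so the wall pushes back. The portion of expansion that must be recovered elastically is δ_free − gap = 0.9717 − 0.42 = 0.5517 mm.
That suppressed elongation corresponds to σ = E·Δ/L = 109×10³ × 0.5517/1625 = 37.01 MPa.
Force on the wall = σA = 37.01 × 160 mm² = 5.922 kN.

P ≈ 5.92 kN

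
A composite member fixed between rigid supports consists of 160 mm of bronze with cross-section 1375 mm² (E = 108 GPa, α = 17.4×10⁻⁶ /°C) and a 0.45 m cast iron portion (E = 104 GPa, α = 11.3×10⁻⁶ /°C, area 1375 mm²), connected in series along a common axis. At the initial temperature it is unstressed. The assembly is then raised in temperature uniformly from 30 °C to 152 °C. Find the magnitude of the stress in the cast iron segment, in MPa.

With the walls removed the bar would change length by δ_free = Σ αᵢΔT Lᵢ = 17.4×10⁻⁶×122×160 + 11.3×10⁻⁶×122×450 = 0.96 mm.
Since the ends are fixed, an axial force P builds up, equal in every segment, with P · Σ Lᵢ/(AᵢEᵢ) = δ_free.
The series flexibility is Σ Lᵢ/(AᵢEᵢ) = 160/(1375×108×10³) + 450/(1375×104×10³) = 4.224×10⁻⁶ mm/N.
Hence P = δ_free / Σ(L/AE) = 0.96/4.224×10⁻⁶ = 227.3 kN (compressive).
σ_{cast iron} = P / A = 227300 / 1375 = 165.3 MPa.

σ ≈ 165 MPa (compressive)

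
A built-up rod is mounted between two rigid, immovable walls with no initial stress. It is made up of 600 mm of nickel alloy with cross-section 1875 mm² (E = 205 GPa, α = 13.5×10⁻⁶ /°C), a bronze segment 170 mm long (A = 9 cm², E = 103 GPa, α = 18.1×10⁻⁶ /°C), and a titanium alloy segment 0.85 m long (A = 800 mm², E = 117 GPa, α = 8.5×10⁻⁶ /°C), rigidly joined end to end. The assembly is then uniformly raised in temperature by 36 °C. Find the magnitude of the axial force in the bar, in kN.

Free thermal expansion of the whole bar: Σ αᵢΔT Lᵢ = 13.5×10⁻⁶×36×600 + 18.1×10⁻⁶×36×170 + 8.5×10⁻⁶×36×850 = 0.6625 mm.
Since the ends are fixed, an axial force P builds up, equal in every segment, with P · Σ Lᵢ/(AᵢEᵢ) = δ_free.
The series flexibility is Σ Lᵢ/(AᵢEᵢ) = 600/(1875×205×10³) + 170/(900×103×10³) + 850/(800×117×10³) = 1.248×10⁻⁵ mm/N.
So P = 0.6625 / 1.248×10⁻⁵ = 53.1 kN, compressive.

P ≈ 53.1 kN (compressive)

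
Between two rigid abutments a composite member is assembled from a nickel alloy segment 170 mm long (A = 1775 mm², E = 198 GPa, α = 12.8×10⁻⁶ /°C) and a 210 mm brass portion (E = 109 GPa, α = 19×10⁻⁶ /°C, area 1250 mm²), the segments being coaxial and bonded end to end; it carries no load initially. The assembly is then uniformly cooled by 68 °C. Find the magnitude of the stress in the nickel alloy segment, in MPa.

σ ≈ 117 MPa (tensile)

With the walls removed the bar would change length by δ_free = Σ αᵢΔT Lᵢ = 12.8×10⁻⁶×68×170 + 19×10⁻⁶×68×210 = 0.4193 mm.
The rigid supports impose zero overall length change; the single axial force P common to all segments must satisfy P Σ Lᵢ/(AᵢEᵢ) = δ_free.
The series flexibility is Σ Lᵢ/(AᵢEᵢ) = 170/(1775×198×10³) + 210/(1250×109×10³) = 2.025×10⁻⁶ mm/N.
Hence P = δ_free / Σ(L/AE) = 0.4193/2.025×10⁻⁶ = 207.1 kN (tensile).
σ_{nickel alloy} = P / A = 207100 / 1775 = 116.7 MPa.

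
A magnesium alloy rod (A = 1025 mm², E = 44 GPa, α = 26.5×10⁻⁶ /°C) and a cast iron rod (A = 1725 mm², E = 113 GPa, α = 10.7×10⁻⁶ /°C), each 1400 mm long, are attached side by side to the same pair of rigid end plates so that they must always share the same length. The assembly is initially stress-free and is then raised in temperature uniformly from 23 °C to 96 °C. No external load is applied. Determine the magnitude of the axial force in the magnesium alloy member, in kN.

P ≈ 42.2 kN (compressive in the magnesium alloy)

Equilibrium of a rigid end plate with no external load gives equal and opposite internal forces ±P in the two members. Since α_{magnesium alloy} > α_{cast iron}, heating drives the magnesium alloy into compression and the cast iron into tension.
Compatibility of the two members (thermal + elastic change equal): (α₁ − α₂)ΔT = P·[1/(A₁E₁) + 1/(A₂E₂)].
|α₁ − α₂|·ΔT = 15.8×10⁻⁶ × 73 = 0.001153.
1/(A₁E₁) + 1/(A₂E₂) = 1/(1025×44×10³) + 1/(1725×113×10³) = 2.73×10⁻⁸ N⁻¹.
P = 0.001153 / 2.73×10⁻⁸ = 42240 N = 42.24 kN.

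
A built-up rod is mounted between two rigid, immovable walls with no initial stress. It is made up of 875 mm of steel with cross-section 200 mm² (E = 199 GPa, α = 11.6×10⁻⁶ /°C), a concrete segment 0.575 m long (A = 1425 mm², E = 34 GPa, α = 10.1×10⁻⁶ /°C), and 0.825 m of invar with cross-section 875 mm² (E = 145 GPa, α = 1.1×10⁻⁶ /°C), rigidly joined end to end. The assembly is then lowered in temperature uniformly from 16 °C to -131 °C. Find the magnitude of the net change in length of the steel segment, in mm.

|ΔL| ≈ 0.141 mm

If the supports were absent, the total length change would be Σ αᵢΔT Lᵢ = 11.6×10⁻⁶×147×875 + 10.1×10⁻⁶×147×575 + 1.1×10⁻⁶×147×825 = 2.479 mm.
The rigid supports impose zero overall length change; the single axial force P common to all segments must satisfy P Σ Lᵢ/(AᵢEᵢ) = δ_free.
Σ Lᵢ/(AᵢEᵢ) = 875/(200×199×10³) + 575/(1425×34×10³) + 825/(875×145×10³) = 4.036×10⁻⁵ mm/N.
Hence P = δ_free / Σ(L/AE) = 2.479/4.036×10⁻⁵ = 61.43 kN (tensile).
For the steel segment, free thermal change = 11.6×10⁻⁶×147×875 = 1.492 mm and elastic change from P = 61430×875/(200×199×10³) = 1.351 mm; these oppose, so the net change is 0.141 mm (segment shortens).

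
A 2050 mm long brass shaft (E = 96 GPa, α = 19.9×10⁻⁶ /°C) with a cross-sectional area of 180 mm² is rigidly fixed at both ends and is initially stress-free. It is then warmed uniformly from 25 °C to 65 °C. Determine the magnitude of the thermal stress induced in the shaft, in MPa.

σ ≈ 76.4 MPa (compressive)

With length fixed, the mechanical strain must cancel the thermal strain αΔT = 19.9×10⁻⁶ × 40 = 796×10⁻⁶.
The stress required to suppress this strain is σ = Eε = 96×10³ × 796×10⁻⁶ = 76.42 MPa, compressive since the shaft is trying to expand.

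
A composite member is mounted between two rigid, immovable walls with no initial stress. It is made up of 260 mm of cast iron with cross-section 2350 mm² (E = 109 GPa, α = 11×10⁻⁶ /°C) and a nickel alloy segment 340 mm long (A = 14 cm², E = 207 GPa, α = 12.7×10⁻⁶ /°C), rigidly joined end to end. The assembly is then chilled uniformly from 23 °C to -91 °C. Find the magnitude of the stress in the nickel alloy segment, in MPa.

σ ≈ 267 MPa (tensile)

If the supports were absent, the total length change would be Σ αᵢΔT Lᵢ = 11×10⁻⁶×114×260 + 12.7×10⁻⁶×114×340 = 0.8183 mm.
The rigid supports impose zero overall length change; the single axial force P common to all segments must satisfy P Σ Lᵢ/(AᵢEᵢ) = δ_free.
Σ Lᵢ/(AᵢEᵢ) = 260/(2350×109×10³) + 340/(1400×207×10³) = 2.188×10⁻⁶ mm/N.
Hence P = δ_free / Σ(L/AE) = 0.8183/2.188×10⁻⁶ = 373.9 kN (tensile).
σ_{nickel alloy} = P / A = 373900 / 1400 = 267.1 MPa.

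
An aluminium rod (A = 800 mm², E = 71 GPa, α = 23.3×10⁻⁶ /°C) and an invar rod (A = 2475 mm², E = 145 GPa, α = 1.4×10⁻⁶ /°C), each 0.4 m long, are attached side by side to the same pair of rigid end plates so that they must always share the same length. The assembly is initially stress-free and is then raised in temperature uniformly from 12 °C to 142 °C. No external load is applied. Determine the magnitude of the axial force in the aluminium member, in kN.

P ≈ 140 kN (compressive in the aluminium)

Both members must finish at the same length. With the larger α, the aluminium tends to over-expand; the plates restrain it, putting the aluminium in compression and the invar in tension. With no external load the two internal forces are equal and opposite, magnitude P.
Setting the final lengths equal and cancelling L: (α₁ − α₂)ΔT = P/(A₁E₁) + P/(A₂E₂).
|α₁ − α₂|·ΔT = 21.9×10⁻⁶ × 130 = 0.002847.
1/(A₁E₁) + 1/(A₂E₂) = 1/(800×71×10³) + 1/(2475×145×10³) = 2.039×10⁻⁸ N⁻¹.
P = 0.002847 / 2.039×10⁻⁸ = 139600 N = 139.6 kN.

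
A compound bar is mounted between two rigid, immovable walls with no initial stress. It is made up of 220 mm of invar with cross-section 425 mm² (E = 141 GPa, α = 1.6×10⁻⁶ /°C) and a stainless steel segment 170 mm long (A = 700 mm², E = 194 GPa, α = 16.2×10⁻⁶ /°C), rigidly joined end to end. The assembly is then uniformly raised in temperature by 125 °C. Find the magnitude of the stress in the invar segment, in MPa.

σ ≈ 186 MPa (compressive)

If the supports were absent, the total length change would be Σ αᵢΔT Lᵢ = 1.6×10⁻⁶×125×220 + 16.2×10⁻⁶×125×170 = 0.3882 mm.
Since the ends are fixed, an axial force P builds up, equal in every segment, with P · Σ Lᵢ/(AᵢEᵢ) = δ_free.
Σ Lᵢ/(AᵢEᵢ) = 220/(425×141×10³) + 170/(700×194×10³) = 4.923×10⁻⁶ mm/N.
So P = 0.3882 / 4.923×10⁻⁶ = 78.86 kN, compressive.
σ_{invar} = P / A = 78860 / 425 = 185.6 MPa.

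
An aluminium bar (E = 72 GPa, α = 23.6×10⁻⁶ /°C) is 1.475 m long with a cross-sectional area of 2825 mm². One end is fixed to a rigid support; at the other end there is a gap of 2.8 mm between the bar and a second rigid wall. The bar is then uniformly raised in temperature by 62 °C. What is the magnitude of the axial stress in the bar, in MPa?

σ ≈ 0 MPa

Free thermal elongation = αΔT L = 23.6×10⁻⁶ × 62 × 1475 = 2.158 mm.
This is smaller than the 2.8 mm clearance, so the bar expands freely without reaching the stop — the stress is zero.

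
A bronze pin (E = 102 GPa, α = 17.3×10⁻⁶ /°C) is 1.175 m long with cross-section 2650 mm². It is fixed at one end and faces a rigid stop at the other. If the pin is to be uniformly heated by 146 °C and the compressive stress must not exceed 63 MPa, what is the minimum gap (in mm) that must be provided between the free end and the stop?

g ≈ 2.24 mm

With no wall the pin would lengthen by αΔT L = 17.3×10⁻⁶ × 146 × 1175 = 2.968 mm.
A stress of 63 MPa corresponds to the wall pushing the pin back by σL/E = 63×1175/(102×10³) = 0.7257 mm.
So the gap has to take up the difference, g_min = δ_free − σL/E = 2.968 − 0.7257 = 2.242 mm.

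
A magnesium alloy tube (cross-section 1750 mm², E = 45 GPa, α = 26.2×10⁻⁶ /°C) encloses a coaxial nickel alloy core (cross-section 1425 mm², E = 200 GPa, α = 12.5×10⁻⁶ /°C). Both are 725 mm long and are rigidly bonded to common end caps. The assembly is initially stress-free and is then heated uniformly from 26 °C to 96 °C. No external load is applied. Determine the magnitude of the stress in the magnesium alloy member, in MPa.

Both members must finish at the same length. With the larger α, the magnesium alloy tends to over-expand; the plates restrain it, putting the magnesium alloy in compression and the nickel alloy in tension. With no external load the two internal forces are equal and opposite, magnitude P.
Equating the net (thermal + elastic) strains gives |α₁ − α₂|·ΔT = P·[1/(A₁E₁) + 1/(A₂E₂)].
|α₁ − α₂|·ΔT = 13.7×10⁻⁶ × 70 = 0.000959.
1/(A₁E₁) + 1/(A₂E₂) = 1/(1750×45×10³) + 1/(1425×200×10³) = 1.621×10⁻⁸ N⁻¹.
So P = 0.000959 / 1.621×10⁻⁸ = 59.17 kN.
σ_{magnesium alloy} = P/A₁ = 59170/1750 = 33.81 MPa, compressive.

σ ≈ 33.8 MPa (compressive)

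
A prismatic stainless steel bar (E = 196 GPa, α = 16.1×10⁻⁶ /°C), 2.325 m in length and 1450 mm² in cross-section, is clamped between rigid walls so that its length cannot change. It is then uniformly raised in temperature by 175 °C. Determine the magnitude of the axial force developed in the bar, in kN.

P ≈ 801 kN (compressive)

With zero net strain, σ = E·αΔT = 196 GPa × 16.1×10⁻⁶ × 175 = 552.2 MPa.
P = AEαΔT = 1450 × 196×10³ × 16.1×10⁻⁶ × 175 = 800.7 kN (compressive).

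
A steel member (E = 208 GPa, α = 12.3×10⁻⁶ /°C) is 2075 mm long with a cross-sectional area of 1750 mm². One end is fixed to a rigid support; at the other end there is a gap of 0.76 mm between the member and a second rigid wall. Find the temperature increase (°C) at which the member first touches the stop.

Contact occurs when the free expansion equals the gap: αΔT L = 0.76 mm.
So ΔT = g/(αL) = 0.76/(12.3×10⁻⁶ × 2075) = 29.78 °C.

ΔT ≈ 29.8 °C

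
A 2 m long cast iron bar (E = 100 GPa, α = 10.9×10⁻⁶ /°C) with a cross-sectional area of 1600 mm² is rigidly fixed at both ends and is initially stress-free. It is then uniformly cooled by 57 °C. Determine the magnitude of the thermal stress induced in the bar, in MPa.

With length fixed, the mechanical strain must cancel the thermal strain αΔT = 10.9×10⁻⁶ × 57 = 621.3×10⁻⁶.
The stress required to suppress this strain is σ = Eε = 100×10³ × 621.3×10⁻⁶ = 62.13 MPa, tensile since the bar is trying to contract.

σ ≈ 62.1 MPa (tensile)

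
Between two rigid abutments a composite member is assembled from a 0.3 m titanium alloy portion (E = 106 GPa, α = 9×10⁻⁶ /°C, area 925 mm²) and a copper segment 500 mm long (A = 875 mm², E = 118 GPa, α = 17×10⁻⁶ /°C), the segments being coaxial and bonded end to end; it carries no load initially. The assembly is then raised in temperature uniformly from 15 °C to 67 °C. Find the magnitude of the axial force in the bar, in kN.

P ≈ 73.7 kN (compressive)

If the supports were absent, the total length change would be Σ αᵢΔT Lᵢ = 9×10⁻⁶×52×300 + 17×10⁻⁶×52×500 = 0.5824 mm.
The rigid supports impose zero overall length change; the single axial force P common to all segments must satisfy P Σ Lᵢ/(AᵢEᵢ) = δ_free.
The series flexibility is Σ Lᵢ/(AᵢEᵢ) = 300/(925×106×10³) + 500/(875×118×10³) = 7.902×10⁻⁶ mm/N.
P = 0.5824 / 7.902×10⁻⁶ = 73700 N = 73.7 kN, compressive.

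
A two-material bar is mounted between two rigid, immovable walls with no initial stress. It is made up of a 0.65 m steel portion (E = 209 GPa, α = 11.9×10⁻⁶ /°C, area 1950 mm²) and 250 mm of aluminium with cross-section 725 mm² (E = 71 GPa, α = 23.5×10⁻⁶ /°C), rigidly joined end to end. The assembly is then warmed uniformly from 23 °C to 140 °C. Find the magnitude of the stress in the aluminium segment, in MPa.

σ ≈ 340 MPa (compressive)

With the walls removed the bar would change length by δ_free = Σ αᵢΔT Lᵢ = 11.9×10⁻⁶×117×650 + 23.5×10⁻⁶×117×250 = 1.592 mm.
The rigid supports impose zero overall length change; the single axial force P common to all segments must satisfy P Σ Lᵢ/(AᵢEᵢ) = δ_free.
The series flexibility is Σ Lᵢ/(AᵢEᵢ) = 650/(1950×209×10³) + 250/(725×71×10³) = 6.452×10⁻⁶ mm/N.
So P = 1.592 / 6.452×10⁻⁶ = 246.8 kN, compressive.
σ_{aluminium} = P / A = 246800 / 725 = 340.4 MPa.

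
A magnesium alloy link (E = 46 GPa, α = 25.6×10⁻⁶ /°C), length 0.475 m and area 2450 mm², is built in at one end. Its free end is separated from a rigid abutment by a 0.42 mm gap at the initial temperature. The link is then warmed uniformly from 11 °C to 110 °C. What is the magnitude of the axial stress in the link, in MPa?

Free thermal elongation = αΔT L = 25.6×10⁻⁶ × 99 × 475 = 1.204 mm.
The gap closes (δ_free > 0.42 mm) and the wall then resists a further 1.204 − 0.42 = 0.7838 mm of expansion.
So σ = E(δ_free − g)/L = 46×10³ × 0.7838/475 = 75.91 MPa.

σ ≈ 75.9 MPa (compressive)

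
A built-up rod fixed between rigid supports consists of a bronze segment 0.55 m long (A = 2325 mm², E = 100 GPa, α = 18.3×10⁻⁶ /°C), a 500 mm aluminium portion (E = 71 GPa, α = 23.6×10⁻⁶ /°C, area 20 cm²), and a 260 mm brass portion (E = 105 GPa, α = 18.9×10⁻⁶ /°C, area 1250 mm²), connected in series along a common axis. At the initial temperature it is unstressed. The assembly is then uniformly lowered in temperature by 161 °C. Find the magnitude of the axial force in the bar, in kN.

P ≈ 548 kN (tensile)

If the supports were absent, the total length change would be Σ αᵢΔT Lᵢ = 18.3×10⁻⁶×161×550 + 23.6×10⁻⁶×161×500 + 18.9×10⁻⁶×161×260 = 4.311 mm.
The rigid supports impose zero overall length change; the single axial force P common to all segments must satisfy P Σ Lᵢ/(AᵢEᵢ) = δ_free.
Σ Lᵢ/(AᵢEᵢ) = 550/(2325×100×10³) + 500/(2000×71×10³) + 260/(1250×105×10³) = 7.868×10⁻⁶ mm/N.
Hence P = δ_free / Σ(L/AE) = 4.311/7.868×10⁻⁶ = 548 kN (tensile).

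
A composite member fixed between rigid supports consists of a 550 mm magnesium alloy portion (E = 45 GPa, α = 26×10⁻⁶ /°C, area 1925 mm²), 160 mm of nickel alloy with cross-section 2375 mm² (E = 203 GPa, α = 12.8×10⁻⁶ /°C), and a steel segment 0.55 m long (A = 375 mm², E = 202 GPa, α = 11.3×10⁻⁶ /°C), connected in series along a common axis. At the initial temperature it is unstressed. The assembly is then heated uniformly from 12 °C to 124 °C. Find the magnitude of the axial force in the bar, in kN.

P ≈ 181 kN (compressive)

If the supports were absent, the total length change would be Σ αᵢΔT Lᵢ = 26×10⁻⁶×112×550 + 12.8×10⁻⁶×112×160 + 11.3×10⁻⁶×112×550 = 2.527 mm.
The rigid supports impose zero overall length change; the single axial force P common to all segments must satisfy P Σ Lᵢ/(AᵢEᵢ) = δ_free.
The series flexibility is Σ Lᵢ/(AᵢEᵢ) = 550/(1925×45×10³) + 160/(2375×203×10³) + 550/(375×202×10³) = 1.394×10⁻⁵ mm/N.
P = 2.527 / 1.394×10⁻⁵ = 181300 N = 181.3 kN, compressive.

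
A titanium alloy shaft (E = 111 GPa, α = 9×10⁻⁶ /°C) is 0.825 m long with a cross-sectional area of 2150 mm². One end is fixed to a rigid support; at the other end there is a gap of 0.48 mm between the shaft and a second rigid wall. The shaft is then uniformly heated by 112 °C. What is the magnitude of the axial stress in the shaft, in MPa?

σ ≈ 47.3 MPa (compressive)

Unrestrained expansion: δ_free = αΔT L = 9×10⁻⁶ × 112 × 825 = 0.8316 mm.
After closing the 0.48 mm clearance, 0.8316 − 0.48 = 0.3516 mm of expansion remains to be suppressed by the wall.
Compatibility: PL/(AE) = 0.3516 mm, so σ = P/A = E × (0.3516/825) = 47.31 MPa.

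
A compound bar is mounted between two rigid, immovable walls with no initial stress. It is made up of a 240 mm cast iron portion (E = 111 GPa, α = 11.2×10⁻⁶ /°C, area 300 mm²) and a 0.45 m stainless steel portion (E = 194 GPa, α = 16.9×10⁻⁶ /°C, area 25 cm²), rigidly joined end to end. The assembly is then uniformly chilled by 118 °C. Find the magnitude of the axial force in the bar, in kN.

If the supports were absent, the total length change would be Σ αᵢΔT Lᵢ = 11.2×10⁻⁶×118×240 + 16.9×10⁻⁶×118×450 = 1.215 mm.
Since the ends are fixed, an axial force P builds up, equal in every segment, with P · Σ Lᵢ/(AᵢEᵢ) = δ_free.
The series flexibility is Σ Lᵢ/(AᵢEᵢ) = 240/(300×111×10³) + 450/(2500×194×10³) = 8.135×10⁻⁶ mm/N.
So P = 1.215 / 8.135×10⁻⁶ = 149.3 kN, tensile.

P ≈ 149 kN (tensile)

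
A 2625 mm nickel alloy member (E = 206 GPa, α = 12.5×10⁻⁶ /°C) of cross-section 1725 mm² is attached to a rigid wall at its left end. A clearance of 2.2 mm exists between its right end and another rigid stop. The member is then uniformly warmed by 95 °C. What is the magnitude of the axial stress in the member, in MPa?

Free thermal elongation = αΔT L = 12.5×10⁻⁶ × 95 × 2625 = 3.117 mm.
The gap closes (δ_free > 2.2 mm) and the wall then resists a further 3.117 − 2.2 = 0.9172 mm of expansion.
That suppressed elongation corresponds to σ = E·Δ/L = 206×10³ × 0.9172/2625 = 71.98 MPa.

σ ≈ 72 MPa (compressive)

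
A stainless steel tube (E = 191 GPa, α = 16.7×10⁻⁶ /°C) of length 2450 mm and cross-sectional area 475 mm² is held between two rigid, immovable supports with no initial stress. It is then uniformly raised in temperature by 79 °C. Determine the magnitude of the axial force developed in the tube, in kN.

P ≈ 120 kN (compressive)

The ends cannot move, so σ = EαΔT = 191×10³ × 16.7×10⁻⁶ × 79 = 252 MPa.
P = AEαΔT = 475 × 191×10³ × 16.7×10⁻⁶ × 79 = 119.7 kN (compressive).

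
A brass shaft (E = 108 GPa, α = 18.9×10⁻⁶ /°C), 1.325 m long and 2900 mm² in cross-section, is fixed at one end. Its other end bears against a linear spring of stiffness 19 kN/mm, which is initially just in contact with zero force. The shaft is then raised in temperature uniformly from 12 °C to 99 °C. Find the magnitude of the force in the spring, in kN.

P ≈ 38.3 kN

Free thermal expansion: δ_free = αΔT L = 18.9×10⁻⁶ × 87 × 1325 = 2.179 mm.
Let P be the compressive force at the spring. The shaft shortens elastically by PL/(AE) and the spring compresses by P/k; together these equal δ_free.
So P = δ_free / [L/(AE) + 1/k] = 2.179 / [ 1325/(2900×108×10³) + 1/(19×10³) ].
P = 2.179 / 5.686×10⁻⁵ = 38320 N.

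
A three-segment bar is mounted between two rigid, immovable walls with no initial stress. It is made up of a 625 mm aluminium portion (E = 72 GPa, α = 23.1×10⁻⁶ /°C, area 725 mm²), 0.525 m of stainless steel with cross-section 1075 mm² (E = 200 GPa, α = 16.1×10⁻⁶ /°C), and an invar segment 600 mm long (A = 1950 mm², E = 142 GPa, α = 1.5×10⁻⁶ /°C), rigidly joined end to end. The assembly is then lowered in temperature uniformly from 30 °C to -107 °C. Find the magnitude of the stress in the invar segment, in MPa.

σ ≈ 101 MPa (tensile)

With the walls removed the bar would change length by δ_free = Σ αᵢΔT Lᵢ = 23.1×10⁻⁶×137×625 + 16.1×10⁻⁶×137×525 + 1.5×10⁻⁶×137×600 = 3.259 mm.
The walls prevent any net length change, so an axial force P (same in every segment) develops. Compatibility: P · Σ Lᵢ/(AᵢEᵢ) = δ_free.
Σ Lᵢ/(AᵢEᵢ) = 625/(725×72×10³) + 525/(1075×200×10³) + 600/(1950×142×10³) = 1.658×10⁻⁵ mm/N.
P = 3.259 / 1.658×10⁻⁵ = 196600 N = 196.6 kN, tensile.
σ_{invar} = P / A = 196600 / 1950 = 100.8 MPa.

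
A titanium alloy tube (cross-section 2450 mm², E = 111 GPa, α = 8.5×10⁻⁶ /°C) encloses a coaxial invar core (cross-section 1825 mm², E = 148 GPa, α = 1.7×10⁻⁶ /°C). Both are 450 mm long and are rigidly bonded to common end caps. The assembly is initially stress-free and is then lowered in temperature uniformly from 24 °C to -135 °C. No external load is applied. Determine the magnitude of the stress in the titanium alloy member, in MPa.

σ ≈ 59.8 MPa (tensile)

Equilibrium of a rigid end plate with no external load gives equal and opposite internal forces ±P in the two members. Since α_{titanium alloy} > α_{invar}, cooling drives the titanium alloy into tension and the invar into compression.
Setting the final lengths equal and cancelling L: (α₁ − α₂)ΔT = P/(A₁E₁) + P/(A₂E₂).
|α₁ − α₂|·ΔT = 6.8×10⁻⁶ × 159 = 0.001081.
1/(A₁E₁) + 1/(A₂E₂) = 1/(2450×111×10³) + 1/(1825×148×10³) = 7.379×10⁻⁹ N⁻¹.
So P = 0.001081 / 7.379×10⁻⁹ = 146.5 kN.
σ_{titanium alloy} = P/A₁ = 146500/2450 = 59.8 MPa, tensile.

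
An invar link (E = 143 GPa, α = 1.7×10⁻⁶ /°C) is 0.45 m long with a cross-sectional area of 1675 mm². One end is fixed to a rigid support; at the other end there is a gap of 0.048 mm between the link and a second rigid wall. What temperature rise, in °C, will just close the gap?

ΔT ≈ 62.7 °C

The gap closes when αΔT L = 0.048 mm, since the link is still unstressed at that instant.
So ΔT = g/(αL) = 0.048/(1.7×10⁻⁶ × 450) = 62.75 °C.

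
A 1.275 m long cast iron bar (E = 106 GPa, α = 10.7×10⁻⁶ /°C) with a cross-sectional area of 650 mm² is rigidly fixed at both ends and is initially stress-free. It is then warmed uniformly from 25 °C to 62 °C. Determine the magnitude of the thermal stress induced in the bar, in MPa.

Because both ends are immovable the net strain is zero, and the suppressed thermal strain is αΔT = 10.7×10⁻⁶ × 37 = 395.9×10⁻⁶.
σ = EαΔT = 106×10³ × 10.7×10⁻⁶ × 37 = 41.97 MPa (compressive; the bar is trying to expand).

σ ≈ 42 MPa (compressive)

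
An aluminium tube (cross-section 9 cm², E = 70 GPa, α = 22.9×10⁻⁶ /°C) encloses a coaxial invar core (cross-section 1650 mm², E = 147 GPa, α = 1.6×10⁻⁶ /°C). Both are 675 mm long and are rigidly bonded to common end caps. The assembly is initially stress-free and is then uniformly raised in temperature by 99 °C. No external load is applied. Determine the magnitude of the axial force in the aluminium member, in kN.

The aluminium has the larger α, so on heating it would change length more than the invar if both were free. The rigid plates force a common final length, so the aluminium is put into compression and the invar into tension, with equal and opposite forces P (no external load).
Equating the net (thermal + elastic) strains gives |α₁ − α₂|·ΔT = P·[1/(A₁E₁) + 1/(A₂E₂)].
|α₁ − α₂|·ΔT = 21.3×10⁻⁶ × 99 = 0.002109.
1/(A₁E₁) + 1/(A₂E₂) = 1/(900×70×10³) + 1/(1650×147×10³) = 2×10⁻⁸ N⁻¹.
So P = 0.002109 / 2×10⁻⁸ = 105.5 kN.

P ≈ 105 kN (compressive in the aluminium)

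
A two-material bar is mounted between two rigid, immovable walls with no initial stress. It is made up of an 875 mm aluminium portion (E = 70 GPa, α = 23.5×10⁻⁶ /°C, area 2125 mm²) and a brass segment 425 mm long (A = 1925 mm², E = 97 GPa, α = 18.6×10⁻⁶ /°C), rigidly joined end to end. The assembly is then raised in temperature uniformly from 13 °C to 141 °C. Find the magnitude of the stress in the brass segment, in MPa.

σ ≈ 232 MPa (compressive)

If the supports were absent, the total length change would be Σ αᵢΔT Lᵢ = 23.5×10⁻⁶×128×875 + 18.6×10⁻⁶×128×425 = 3.644 mm.
The rigid supports impose zero overall length change; the single axial force P common to all segments must satisfy P Σ Lᵢ/(AᵢEᵢ) = δ_free.
The series flexibility is Σ Lᵢ/(AᵢEᵢ) = 875/(2125×70×10³) + 425/(1925×97×10³) = 8.158×10⁻⁶ mm/N.
So P = 3.644 / 8.158×10⁻⁶ = 446.6 kN, compressive.
σ_{brass} = P / A = 446600 / 1925 = 232 MPa.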